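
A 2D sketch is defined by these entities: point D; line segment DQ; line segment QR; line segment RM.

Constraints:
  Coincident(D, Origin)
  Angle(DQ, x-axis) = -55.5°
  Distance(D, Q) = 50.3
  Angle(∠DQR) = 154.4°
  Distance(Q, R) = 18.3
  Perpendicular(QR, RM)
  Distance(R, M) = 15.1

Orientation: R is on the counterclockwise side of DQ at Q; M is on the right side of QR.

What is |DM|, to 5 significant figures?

73.550

∠DQR = 154.4°, so QR runs at -55.5° + (180° − 154.4°) = -29.900° from the x-axis; with |QR| = 18.3, R = Q + 18.3·(cos -29.900°, sin -29.900°) = (44.354, -50.576). The perpendicularity gives RM at right angles to QR; with |RM| = 15.1 on the right of QR, M = R + 15.1·(-0.49849, -0.86690) = (36.827, -63.666). Then |DM| = |M − D| = 73.550.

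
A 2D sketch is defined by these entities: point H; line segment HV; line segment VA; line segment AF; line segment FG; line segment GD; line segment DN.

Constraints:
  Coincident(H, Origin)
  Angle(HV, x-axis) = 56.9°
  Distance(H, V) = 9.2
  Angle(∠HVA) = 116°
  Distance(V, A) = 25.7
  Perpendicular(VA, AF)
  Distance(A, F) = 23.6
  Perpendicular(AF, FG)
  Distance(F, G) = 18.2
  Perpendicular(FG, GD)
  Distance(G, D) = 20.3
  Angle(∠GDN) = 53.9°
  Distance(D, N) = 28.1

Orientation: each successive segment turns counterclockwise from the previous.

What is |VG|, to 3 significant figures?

24.8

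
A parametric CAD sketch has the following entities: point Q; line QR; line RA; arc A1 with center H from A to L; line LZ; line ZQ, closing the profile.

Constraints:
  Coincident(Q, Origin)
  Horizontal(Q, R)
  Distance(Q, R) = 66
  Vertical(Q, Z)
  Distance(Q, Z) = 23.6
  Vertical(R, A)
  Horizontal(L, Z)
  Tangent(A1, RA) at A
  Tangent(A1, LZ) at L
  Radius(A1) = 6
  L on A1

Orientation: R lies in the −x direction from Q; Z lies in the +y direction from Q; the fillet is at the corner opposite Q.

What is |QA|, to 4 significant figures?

68.31

The virtual corner opposite Q is at (-66.00, 23.60). Tangency of A1 to RA means the radius HA is perpendicular to RA and A1 meets LZ tangentially, so HL is at right angles to LZ, with radius 6.0, so the center H sits 6.0 in from both sides at H = (-60.00, 17.60). That places the tangent points at A = (-66.00, 17.60) on RA and L = (-60.00, 23.60) on LZ. Then |QA| = |A − Q| = 68.31.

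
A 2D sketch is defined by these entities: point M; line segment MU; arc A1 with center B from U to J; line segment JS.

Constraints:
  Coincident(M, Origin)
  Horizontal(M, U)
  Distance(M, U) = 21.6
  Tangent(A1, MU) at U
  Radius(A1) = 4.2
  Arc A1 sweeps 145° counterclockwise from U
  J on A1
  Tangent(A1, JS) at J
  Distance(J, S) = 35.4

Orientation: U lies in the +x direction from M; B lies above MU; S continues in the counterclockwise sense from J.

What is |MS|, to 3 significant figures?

28.4

On A1, U sits at bearing -90° from B; a 145° counterclockwise sweep puts J at bearing 55°, so J = B + 4.2·(cos 55°, sin 55°) = (24.0, 7.64). Tangency of A1 to JS means the radius BJ is perpendicular to JS, so JS runs along (−sin 55°, cos 55°); with |JS| = 35.4, S = (-4.99, 27.9). Then |MS| = |S − M| = 28.4.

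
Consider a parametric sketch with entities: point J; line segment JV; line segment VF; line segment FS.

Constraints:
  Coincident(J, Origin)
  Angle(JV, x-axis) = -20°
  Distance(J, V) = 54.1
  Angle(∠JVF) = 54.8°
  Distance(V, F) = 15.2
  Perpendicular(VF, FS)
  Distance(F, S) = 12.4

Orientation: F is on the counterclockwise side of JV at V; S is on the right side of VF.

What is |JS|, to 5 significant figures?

58.821

J is at the origin; JV runs at -20.0° with length 54.1, so V = 54.1·(cos -20.0°, sin -20.0°) = (50.837, -18.503). ∠JVF = 54.8°, so VF runs at -20.0° + (180° − 54.8°) = 105.20° from the x-axis; with |VF| = 15.2, F = V + 15.2·(cos 105.20°, sin 105.20°) = (46.852, -3.8350). VF is perpendicular to FS; with |FS| = 12.4 on the right of VF, S = F + 12.4·(0.96502, 0.26219) = (58.818, -0.58389). Then |JS| = |S − J| = 58.821.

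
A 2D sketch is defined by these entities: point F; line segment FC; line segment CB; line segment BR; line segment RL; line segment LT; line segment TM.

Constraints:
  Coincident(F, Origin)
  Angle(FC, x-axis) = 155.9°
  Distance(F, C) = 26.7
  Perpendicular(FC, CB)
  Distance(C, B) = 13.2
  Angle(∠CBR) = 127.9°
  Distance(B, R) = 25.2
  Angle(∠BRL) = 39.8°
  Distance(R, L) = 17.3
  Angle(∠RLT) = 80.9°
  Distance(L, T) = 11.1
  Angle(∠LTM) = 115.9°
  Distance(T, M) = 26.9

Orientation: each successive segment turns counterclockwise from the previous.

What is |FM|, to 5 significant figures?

48.426

F is at the origin; FC runs at 155.9° with length 26.7, so C = (-24.373, 10.902). FC is perpendicular to CB, so CB runs at -114.10°; with |CB| = 13.2, B = (-29.763, -1.1470). ∠CBR = 127.9° gives BR at -62.000° from the x-axis; with |BR| = 25.2, R = (-17.932, -23.397). ∠BRL = 39.8° gives RL at 78.200° from the x-axis; with |RL| = 17.3, L = (-14.394, -6.4629). ∠RLT = 80.9° gives LT at 177.30° from the x-axis; with |LT| = 11.1, T = (-25.482, -5.9400). ∠LTM = 115.9° gives TM at -118.60° from the x-axis; with |TM| = 26.9, M = (-38.359, -29.558). Then |FM| = |M − F| = 48.426.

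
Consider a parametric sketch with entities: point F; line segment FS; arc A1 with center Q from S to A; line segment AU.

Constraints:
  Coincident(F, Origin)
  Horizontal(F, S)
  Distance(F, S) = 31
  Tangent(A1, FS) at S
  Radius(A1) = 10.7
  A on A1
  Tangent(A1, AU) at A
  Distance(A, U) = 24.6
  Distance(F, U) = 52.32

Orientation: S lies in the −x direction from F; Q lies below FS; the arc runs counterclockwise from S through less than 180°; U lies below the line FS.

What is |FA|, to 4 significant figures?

43.40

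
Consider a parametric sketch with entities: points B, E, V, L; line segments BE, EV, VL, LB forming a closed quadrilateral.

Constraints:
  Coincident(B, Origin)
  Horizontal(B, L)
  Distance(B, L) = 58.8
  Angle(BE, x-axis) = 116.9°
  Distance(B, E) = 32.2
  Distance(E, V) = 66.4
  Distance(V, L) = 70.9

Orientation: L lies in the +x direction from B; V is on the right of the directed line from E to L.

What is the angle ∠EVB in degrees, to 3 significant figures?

14.0°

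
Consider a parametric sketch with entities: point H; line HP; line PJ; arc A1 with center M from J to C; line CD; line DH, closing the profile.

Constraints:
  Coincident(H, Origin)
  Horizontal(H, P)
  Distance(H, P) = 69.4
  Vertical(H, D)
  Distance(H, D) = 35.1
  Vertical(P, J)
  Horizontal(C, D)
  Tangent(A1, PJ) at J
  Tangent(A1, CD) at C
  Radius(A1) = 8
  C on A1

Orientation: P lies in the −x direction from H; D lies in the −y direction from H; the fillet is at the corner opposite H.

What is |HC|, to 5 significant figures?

70.725

H is at the origin; H and P share the same y with |HP| = 69.4 and P on the −x side, so P = (-69.400, 0.0000). H and D share the same x with |HD| = 35.1 and D on the −y side, so D = (0.0000, -35.100). The virtual corner opposite H is at (-69.400, -35.100). A1 meets PJ tangentially, so MJ is at right angles to PJ and A1 meets CD tangentially, so MC is at right angles to CD, with radius 8.0, so the center M sits 8.0 in from both sides at M = (-61.400, -27.100). That places the tangent points at J = (-69.400, -27.100) on PJ and C = (-61.400, -35.100) on CD. Then |HC| = |C − H| = 70.725.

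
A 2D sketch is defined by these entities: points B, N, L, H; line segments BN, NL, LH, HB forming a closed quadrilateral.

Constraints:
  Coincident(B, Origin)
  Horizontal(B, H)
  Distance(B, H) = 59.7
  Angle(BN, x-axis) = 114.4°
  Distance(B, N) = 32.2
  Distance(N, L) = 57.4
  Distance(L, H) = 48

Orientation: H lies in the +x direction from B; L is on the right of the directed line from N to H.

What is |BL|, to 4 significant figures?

25.65

Checks: |NL| = 57.40 ✓; |LH| = 48.00 ✓.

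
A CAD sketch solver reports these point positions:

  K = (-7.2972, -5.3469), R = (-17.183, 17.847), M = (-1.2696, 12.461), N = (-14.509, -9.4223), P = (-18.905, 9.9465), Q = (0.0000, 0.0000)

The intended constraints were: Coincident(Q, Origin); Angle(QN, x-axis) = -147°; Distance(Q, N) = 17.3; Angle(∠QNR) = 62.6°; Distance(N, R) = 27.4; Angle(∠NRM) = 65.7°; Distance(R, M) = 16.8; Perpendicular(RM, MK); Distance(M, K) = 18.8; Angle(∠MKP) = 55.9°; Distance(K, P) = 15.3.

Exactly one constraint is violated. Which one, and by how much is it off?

Distance(K, P) = 15.3 — off by 3.90.

Q = (0.00, 0.00) ✓; QN at -147.0° ✓; |QN| = 17.30 ✓; ∠QNR = 62.60° ✓; |NR| = 27.40 ✓; ∠NRM = 65.70° ✓; |RM| = 16.80 ✓; ∠(RM, MK) = 90.00° ✓; |MK| = 18.80 ✓; ∠MKP = 55.90° ✓; |KP| = 19.20 ✗.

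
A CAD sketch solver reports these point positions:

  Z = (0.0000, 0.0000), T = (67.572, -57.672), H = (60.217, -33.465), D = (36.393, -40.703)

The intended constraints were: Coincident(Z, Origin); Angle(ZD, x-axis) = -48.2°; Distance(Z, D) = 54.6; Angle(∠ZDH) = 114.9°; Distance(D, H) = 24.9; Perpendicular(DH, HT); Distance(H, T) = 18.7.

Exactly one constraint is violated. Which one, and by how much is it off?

Distance(H, T) = 18.7 — off by 6.60.

Z = (0.00, 0.00) ✓; ZD at -48.20° ✓; |ZD| = 54.60 ✓; ∠ZDH = 114.9° ✓; |DH| = 24.90 ✓; ∠(DH, HT) = 90.00° ✓; |HT| = 25.30 ✗.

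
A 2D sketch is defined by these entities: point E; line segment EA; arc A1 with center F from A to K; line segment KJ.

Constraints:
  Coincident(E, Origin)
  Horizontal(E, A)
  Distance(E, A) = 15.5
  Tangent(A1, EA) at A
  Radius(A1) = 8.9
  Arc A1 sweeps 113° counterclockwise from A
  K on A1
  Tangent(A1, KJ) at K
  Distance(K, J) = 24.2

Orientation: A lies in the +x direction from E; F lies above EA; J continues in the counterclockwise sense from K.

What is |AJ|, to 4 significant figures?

34.68

On A1, A sits at bearing -90° from F; a 113° counterclockwise sweep puts K at bearing 23°, so K = F + 8.9·(cos 23°, sin 23°) = (23.69, 12.38). Tangency of A1 to KJ means the radius FK is perpendicular to KJ, so KJ runs along (−sin 23°, cos 23°); with |KJ| = 24.2, J = (14.24, 34.65). Then |AJ| = |J − A| = 34.68.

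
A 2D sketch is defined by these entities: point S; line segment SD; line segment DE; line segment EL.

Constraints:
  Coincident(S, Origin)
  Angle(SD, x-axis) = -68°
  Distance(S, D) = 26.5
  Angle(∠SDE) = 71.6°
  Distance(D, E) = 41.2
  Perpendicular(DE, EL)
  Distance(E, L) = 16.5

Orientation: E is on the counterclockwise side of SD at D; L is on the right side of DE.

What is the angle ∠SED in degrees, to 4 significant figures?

37.44°

S is at the origin; SD runs at -68.0° with length 26.5, so D = 26.5·(cos -68.0°, sin -68.0°) = (9.927, -24.57). ∠SDE = 71.6°, so DE runs at -68.0° + (180° − 71.6°) = 40.40° from the x-axis; with |DE| = 41.2, E = D + 41.2·(cos 40.40°, sin 40.40°) = (41.30, 2.132). Then cos ∠SED = ES·ED / (|ES||ED|), giving 37.44°.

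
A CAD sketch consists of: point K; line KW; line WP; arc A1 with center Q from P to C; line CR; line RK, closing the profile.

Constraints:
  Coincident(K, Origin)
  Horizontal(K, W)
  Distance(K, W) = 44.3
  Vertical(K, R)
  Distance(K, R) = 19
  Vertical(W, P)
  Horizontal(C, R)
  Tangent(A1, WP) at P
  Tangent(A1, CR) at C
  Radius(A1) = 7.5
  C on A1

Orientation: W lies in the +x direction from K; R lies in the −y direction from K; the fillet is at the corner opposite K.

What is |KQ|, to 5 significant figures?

38.555

K and R share the same x with |KR| = 19.0 and R on the −y side, so R = (0.0000, -19.000). The virtual corner opposite K is at (44.300, -19.000). Since A1 is tangent to WP there, QP ⟂ WP and tangency of A1 to CR means the radius QC is perpendicular to CR, with radius 7.5, so the center Q sits 7.5 in from both sides at Q = (36.800, -11.500). Then |KQ| = |Q − K| = 38.555.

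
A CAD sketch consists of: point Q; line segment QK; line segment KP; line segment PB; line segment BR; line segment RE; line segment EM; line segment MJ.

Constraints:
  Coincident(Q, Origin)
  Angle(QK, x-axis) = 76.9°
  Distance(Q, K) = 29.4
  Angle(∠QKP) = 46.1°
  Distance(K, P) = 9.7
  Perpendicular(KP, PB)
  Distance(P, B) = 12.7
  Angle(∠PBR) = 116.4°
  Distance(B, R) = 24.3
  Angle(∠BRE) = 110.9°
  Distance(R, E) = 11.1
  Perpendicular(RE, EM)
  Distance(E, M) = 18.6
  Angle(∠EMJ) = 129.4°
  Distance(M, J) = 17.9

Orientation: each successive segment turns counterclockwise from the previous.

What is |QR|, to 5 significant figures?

32.535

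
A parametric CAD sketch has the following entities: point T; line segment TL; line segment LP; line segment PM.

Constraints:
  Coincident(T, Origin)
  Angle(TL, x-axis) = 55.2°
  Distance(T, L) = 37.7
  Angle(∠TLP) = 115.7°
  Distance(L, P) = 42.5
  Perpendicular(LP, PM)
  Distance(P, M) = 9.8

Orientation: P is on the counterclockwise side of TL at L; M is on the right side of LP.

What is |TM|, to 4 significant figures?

73.34

T is at the origin; TL runs at 55.2° with length 37.7, so L = 37.7·(cos 55.2°, sin 55.2°) = (21.52, 30.96). ∠TLP = 115.7°, so LP runs at 55.2° + (180° − 115.7°) = 119.5° from the x-axis; with |LP| = 42.5, P = L + 42.5·(cos 119.5°, sin 119.5°) = (0.5879, 67.95). LP ⟂ PM; with |PM| = 9.8 on the right of LP, M = P + 9.8·(0.8704, 0.4924) = (9.117, 72.77). Then |TM| = |M − T| = 73.34.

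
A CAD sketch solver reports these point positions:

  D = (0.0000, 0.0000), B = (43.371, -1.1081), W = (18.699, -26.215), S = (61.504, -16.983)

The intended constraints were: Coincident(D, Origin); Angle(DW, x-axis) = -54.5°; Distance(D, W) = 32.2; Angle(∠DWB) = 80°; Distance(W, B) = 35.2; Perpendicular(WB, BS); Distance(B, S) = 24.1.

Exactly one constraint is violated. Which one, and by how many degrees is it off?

Perpendicular(WB, BS) — off by 3.30°.

D = (0.00, 0.00) ✓; DW at -54.50° ✓; |DW| = 32.20 ✓; ∠DWB = 80.00° ✓; |WB| = 35.20 ✓; ∠(WB, BS) = 86.70° ✗; |BS| = 24.10 ✓.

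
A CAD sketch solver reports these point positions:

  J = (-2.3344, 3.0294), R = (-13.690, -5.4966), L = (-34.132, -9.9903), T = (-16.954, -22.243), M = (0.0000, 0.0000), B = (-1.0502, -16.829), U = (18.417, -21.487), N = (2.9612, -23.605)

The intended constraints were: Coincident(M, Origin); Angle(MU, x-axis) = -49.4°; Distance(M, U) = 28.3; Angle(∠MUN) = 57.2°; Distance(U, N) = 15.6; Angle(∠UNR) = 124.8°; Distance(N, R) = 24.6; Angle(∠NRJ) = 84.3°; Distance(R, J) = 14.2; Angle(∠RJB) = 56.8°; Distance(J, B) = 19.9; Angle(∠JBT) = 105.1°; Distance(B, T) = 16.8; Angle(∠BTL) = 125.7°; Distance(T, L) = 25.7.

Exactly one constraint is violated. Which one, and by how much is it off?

Distance(T, L) = 25.7 — off by 4.60.

M = (0.00, 0.00) ✓; MU at -49.40° ✓; |MU| = 28.30 ✓; ∠MUN = 57.20° ✓; |UN| = 15.60 ✓; ∠UNR = 124.8° ✓; |NR| = 24.60 ✓; ∠NRJ = 84.30° ✓; |RJ| = 14.20 ✓; ∠RJB = 56.80° ✓; |JB| = 19.90 ✓; ∠JBT = 105.1° ✓; |BT| = 16.80 ✓; ∠BTL = 125.7° ✓; |TL| = 21.10 ✗.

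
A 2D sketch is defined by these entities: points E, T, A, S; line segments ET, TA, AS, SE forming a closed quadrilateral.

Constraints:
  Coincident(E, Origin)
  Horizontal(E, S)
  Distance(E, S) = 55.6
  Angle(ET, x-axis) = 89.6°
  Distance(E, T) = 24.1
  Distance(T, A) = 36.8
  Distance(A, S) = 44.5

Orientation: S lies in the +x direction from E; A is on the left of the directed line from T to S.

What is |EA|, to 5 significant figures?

51.546

Checks: ET at 89.60° ✓; |TA| = 36.80 ✓; |AS| = 44.50 ✓.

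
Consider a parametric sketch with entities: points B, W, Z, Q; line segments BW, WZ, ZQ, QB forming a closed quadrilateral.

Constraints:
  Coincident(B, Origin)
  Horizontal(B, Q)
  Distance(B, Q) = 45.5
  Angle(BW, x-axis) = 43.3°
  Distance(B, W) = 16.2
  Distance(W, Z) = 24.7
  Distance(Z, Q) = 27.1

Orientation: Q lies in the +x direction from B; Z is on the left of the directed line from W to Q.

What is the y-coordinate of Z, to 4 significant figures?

23.98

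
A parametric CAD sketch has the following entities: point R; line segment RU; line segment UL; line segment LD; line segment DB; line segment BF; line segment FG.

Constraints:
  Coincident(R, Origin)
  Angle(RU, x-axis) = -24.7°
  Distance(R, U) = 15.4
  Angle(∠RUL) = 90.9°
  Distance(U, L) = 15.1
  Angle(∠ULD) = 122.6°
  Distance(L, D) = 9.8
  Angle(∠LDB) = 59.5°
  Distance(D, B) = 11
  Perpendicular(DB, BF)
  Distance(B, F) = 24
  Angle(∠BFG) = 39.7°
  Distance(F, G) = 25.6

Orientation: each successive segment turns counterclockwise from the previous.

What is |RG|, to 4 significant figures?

28.32

R is at the origin; RU runs at -24.7° with length 15.4, so U = (13.99, -6.435). ∠RUL = 90.9° gives UL at 64.40° from the x-axis; with |UL| = 15.1, L = (20.52, 7.183). ∠ULD = 122.6° gives LD at 121.8° from the x-axis; with |LD| = 9.8, D = (15.35, 15.51). ∠LDB = 59.5° gives DB at -117.7° from the x-axis; with |DB| = 11.0, B = (10.24, 5.772). The perpendicularity gives BF at right angles to DB, so BF runs at -27.70°; with |BF| = 24.0, F = (31.49, -5.384). ∠BFG = 39.7° gives FG at 112.6° from the x-axis; with |FG| = 25.6, G = (21.65, 18.25). Then |RG| = |G − R| = 28.32.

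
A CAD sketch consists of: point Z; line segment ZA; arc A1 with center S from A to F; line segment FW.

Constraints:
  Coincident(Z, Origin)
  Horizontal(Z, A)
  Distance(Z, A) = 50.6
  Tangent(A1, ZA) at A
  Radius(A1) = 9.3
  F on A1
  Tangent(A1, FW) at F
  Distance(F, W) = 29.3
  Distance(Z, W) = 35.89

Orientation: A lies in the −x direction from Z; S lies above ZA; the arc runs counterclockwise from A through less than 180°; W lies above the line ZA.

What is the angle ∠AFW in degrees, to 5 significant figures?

154.78°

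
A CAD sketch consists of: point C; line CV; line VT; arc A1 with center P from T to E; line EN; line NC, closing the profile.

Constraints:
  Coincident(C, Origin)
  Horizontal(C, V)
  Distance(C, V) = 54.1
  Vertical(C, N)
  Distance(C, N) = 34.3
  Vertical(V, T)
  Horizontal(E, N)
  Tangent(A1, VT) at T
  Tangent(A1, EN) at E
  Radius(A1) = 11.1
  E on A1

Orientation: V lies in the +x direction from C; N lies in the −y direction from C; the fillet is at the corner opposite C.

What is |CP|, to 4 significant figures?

48.86

C and N share the same x with |CN| = 34.3 and N on the −y side, so N = (0.000, -34.30). The virtual corner opposite C is at (54.10, -34.30). The tangent condition forces PT to be normal to VT and since A1 is tangent to EN there, PE ⟂ EN, with radius 11.1, so the center P sits 11.1 in from both sides at P = (43.00, -23.20). Then |CP| = |P − C| = 48.86.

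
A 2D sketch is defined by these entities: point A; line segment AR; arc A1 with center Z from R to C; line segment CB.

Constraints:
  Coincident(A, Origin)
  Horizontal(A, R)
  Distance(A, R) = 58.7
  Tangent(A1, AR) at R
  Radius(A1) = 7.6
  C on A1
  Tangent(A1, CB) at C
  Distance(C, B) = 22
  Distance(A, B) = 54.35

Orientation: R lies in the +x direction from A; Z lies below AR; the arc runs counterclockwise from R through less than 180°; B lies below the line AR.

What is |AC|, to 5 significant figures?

51.614

Checks: A = (0.00, 0.00) ✓; |ZC| = 7.600 ✓; ∠(ZC, CB) = 90.00° ✓; |CB| = 22.00 ✓; |AB| = 54.35 ✓.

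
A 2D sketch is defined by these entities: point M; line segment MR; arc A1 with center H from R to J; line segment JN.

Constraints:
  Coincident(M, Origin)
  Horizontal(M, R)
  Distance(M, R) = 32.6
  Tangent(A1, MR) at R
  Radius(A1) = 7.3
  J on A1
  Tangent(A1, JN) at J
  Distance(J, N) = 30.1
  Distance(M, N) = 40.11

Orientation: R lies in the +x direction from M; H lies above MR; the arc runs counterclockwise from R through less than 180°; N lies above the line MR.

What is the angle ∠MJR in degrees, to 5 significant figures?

47.330°

Checks: |HJ| = 7.300 ✓; ∠(HJ, JN) = 90.00° ✓; |JN| = 30.10 ✓; |MN| = 40.11 ✓.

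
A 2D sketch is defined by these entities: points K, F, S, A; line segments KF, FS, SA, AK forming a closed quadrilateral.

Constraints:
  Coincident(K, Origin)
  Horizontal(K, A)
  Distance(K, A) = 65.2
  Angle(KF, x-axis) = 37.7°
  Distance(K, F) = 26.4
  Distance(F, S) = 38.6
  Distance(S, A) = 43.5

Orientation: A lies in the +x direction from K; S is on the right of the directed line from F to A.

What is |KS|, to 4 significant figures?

35.21

Checks: |FS| = 38.60 ✓; |SA| = 43.50 ✓.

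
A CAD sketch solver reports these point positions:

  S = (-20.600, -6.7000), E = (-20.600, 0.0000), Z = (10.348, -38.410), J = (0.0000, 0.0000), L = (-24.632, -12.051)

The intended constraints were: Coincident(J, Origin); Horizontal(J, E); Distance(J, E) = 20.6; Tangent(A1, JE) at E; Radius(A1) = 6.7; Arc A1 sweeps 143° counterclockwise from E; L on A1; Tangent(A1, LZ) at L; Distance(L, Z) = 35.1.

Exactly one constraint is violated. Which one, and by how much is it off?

Distance(L, Z) = 35.1 — off by 8.70.

J = (0.00, 0.00) ✓; J.y = 0.00, E.y = 0.00 ✓; |JE| = 20.60 ✓; ∠(SE, EJ) = 90.00° ✓; |SE| = 6.700 ✓; bearing(S→L) − bearing(S→E) = 143.0° ✓; |SL| = 6.700 ✓; ∠(SL, LZ) = 90.00° ✓; |LZ| = 43.80 ✗.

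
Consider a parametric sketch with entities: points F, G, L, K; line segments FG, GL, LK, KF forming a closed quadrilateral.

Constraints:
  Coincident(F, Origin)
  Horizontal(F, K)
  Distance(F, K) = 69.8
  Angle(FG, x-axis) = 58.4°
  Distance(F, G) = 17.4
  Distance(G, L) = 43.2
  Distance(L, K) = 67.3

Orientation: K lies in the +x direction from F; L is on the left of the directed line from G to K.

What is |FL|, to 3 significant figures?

60.6

Checks: |GL| = 43.20 ✓; |LK| = 67.30 ✓.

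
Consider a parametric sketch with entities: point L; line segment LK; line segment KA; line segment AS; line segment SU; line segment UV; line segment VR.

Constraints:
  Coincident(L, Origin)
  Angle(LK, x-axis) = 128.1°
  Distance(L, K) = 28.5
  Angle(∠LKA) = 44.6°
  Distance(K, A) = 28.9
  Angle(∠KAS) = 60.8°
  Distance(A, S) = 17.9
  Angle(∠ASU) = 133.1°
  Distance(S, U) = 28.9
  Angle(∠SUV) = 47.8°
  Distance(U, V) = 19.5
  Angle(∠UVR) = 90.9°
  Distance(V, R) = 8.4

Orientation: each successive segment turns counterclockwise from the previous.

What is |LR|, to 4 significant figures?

15.72

L is at the origin; LK runs at 128.1° with length 28.5, so K = (-17.59, 22.43). ∠LKA = 44.6° gives KA at -96.50° from the x-axis; with |KA| = 28.9, A = (-20.86, -6.287). ∠KAS = 60.8° gives AS at 22.70° from the x-axis; with |AS| = 17.9, S = (-4.344, 0.6211). ∠ASU = 133.1° gives SU at 69.60° from the x-axis; with |SU| = 28.9, U = (5.730, 27.71). ∠SUV = 47.8° gives UV at -158.2° from the x-axis; with |UV| = 19.5, V = (-12.38, 20.47). ∠UVR = 90.9° gives VR at -69.10° from the x-axis; with |VR| = 8.4, R = (-9.379, 12.62). Then |LR| = |R − L| = 15.72.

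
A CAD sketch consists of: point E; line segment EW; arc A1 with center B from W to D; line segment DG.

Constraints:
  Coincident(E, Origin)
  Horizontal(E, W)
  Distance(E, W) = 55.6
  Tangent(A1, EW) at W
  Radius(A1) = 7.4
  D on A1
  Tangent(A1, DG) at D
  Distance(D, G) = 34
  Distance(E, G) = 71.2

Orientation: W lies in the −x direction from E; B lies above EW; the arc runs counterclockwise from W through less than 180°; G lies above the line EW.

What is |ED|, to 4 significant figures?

49.35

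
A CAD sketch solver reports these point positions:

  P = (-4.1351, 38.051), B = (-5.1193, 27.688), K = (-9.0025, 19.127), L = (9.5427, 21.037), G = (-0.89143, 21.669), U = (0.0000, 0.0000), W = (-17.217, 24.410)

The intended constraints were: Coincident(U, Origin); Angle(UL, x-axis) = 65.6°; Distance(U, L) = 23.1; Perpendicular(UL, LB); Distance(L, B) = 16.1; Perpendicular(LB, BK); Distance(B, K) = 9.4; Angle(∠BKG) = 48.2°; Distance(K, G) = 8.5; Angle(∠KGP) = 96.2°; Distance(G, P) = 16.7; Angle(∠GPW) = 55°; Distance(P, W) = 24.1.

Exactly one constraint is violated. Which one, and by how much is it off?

Distance(P, W) = 24.1 — off by 5.20.

U = (0.00, 0.00) ✓; UL at 65.60° ✓; |UL| = 23.10 ✓; ∠(UL, LB) = 90.00° ✓; |LB| = 16.10 ✓; ∠(LB, BK) = 90.00° ✓; |BK| = 9.401 ✓; ∠BKG = 48.20° ✓; |KG| = 8.500 ✓; ∠KGP = 96.20° ✓; |GP| = 16.70 ✓; ∠GPW = 55.00° ✓; |PW| = 18.90 ✗.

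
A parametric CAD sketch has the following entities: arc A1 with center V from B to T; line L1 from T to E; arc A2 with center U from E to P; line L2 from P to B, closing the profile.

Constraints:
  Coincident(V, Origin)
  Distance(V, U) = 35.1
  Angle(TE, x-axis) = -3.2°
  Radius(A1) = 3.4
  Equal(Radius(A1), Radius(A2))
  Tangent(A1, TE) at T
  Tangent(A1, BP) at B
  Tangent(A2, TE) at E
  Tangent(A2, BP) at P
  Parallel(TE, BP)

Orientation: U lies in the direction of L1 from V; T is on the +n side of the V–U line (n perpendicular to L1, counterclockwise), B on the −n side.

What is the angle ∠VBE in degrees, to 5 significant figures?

79.036°

The slot axis is L1's direction at -3.2°, so u = (cos -3.2°, sin -3.2°) = (0.99844, -0.055822) and n = (−sin -3.2°, cos -3.2°) = (0.055822, 0.99844). V is at the origin and U lies 35.1 along u from V, so U = 35.1·u = (35.045, -1.9593). Tangency of A1 to both parallel lines with radius 3.4 puts T and B at V ± 3.4·n: T = (0.18979, 3.3947), B = (-0.18979, -3.3947). Equal radii place E and P the same way about U: E = U + 3.4·n = (35.235, 1.4354), P = U − 3.4·n = (34.855, -5.3540). Then cos ∠VBE = BV·BE / (|BV||BE|), giving 79.036°.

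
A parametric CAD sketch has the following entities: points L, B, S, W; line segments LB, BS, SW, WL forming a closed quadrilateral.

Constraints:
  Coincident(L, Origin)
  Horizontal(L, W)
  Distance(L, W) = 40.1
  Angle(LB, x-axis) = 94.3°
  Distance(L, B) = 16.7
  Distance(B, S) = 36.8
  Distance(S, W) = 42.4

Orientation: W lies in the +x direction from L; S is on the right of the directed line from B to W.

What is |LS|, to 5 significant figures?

20.116

L is at the origin; LW is horizontal with |LW| = 40.1 and W in +x, so W = (40.1, 0). LB runs at 94.3° with |LB| = 16.7, so B = (-1.2521, 16.653). S is determined by |BS| = 36.8 and |SW| = 42.4 together: it lies at the intersection of circle(B, 36.8) and circle(W, 42.4). With |BW| = 44.579, the foot of the radical line on BW is 17.315 from B and the perpendicular offset is √(36.8² − 17.315²) = 32.472. Taking the right-of-BW solution: S = (2.6794, -19.936).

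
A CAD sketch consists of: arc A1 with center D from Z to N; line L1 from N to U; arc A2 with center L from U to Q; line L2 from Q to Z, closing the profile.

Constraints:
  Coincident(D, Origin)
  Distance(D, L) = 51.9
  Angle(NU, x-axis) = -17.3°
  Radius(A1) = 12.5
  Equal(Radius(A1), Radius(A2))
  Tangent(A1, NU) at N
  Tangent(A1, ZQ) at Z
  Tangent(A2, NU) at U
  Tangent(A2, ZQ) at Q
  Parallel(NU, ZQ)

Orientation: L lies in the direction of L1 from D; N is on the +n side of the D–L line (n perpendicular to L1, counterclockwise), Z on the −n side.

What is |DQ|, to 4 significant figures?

53.38

The slot axis is L1's direction at -17.3°, so u = (cos -17.3°, sin -17.3°) = (0.9548, -0.2974) and n = (−sin -17.3°, cos -17.3°) = (0.2974, 0.9548). D is at the origin and L lies 51.9 along u from D, so L = 51.9·u = (49.55, -15.43). Tangency of A1 to both parallel lines with radius 12.5 puts N and Z at D ± 12.5·n: N = (3.717, 11.93), Z = (-3.717, -11.93). Equal radii place U and Q the same way about L: U = L + 12.5·n = (53.27, -3.499), Q = L − 12.5·n = (45.83, -27.37). Then |DQ| = |Q − D| = 53.38.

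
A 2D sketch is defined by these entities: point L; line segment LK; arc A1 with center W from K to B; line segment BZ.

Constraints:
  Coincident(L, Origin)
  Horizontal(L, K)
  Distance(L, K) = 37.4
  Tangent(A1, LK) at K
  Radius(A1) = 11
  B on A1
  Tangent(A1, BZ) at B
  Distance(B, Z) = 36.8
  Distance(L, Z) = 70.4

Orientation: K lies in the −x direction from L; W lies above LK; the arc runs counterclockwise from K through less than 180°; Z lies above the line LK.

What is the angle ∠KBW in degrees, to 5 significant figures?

24.418°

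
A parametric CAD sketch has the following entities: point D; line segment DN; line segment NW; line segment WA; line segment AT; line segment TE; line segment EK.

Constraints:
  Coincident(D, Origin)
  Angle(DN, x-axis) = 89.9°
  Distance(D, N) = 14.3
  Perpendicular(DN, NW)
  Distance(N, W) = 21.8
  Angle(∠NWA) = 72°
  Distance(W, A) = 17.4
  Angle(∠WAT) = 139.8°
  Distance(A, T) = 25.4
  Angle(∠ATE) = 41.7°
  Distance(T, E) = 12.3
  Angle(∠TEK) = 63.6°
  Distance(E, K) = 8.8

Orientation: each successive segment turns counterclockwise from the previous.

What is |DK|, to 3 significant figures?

10.9

∠ATE = 41.7° gives TE at 106° from the x-axis; with |TE| = 12.3, E = (1.66, -3.84). ∠TEK = 63.6° gives EK at -137° from the x-axis; with |EK| = 8.8, K = (-4.79, -9.82). Then |DK| = |K − D| = 10.9.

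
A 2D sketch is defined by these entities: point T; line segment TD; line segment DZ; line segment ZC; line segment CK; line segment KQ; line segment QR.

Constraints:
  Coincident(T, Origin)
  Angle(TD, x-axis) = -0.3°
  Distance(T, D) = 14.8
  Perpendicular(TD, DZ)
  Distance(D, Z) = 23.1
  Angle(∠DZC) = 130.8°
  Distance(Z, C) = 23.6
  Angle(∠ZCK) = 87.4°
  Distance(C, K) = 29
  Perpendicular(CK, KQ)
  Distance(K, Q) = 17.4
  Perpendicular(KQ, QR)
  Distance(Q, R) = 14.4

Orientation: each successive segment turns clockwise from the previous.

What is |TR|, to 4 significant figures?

16.36

T is at the origin; TD runs at -0.3° with length 14.8, so D = (14.80, -0.07749). TD is perpendicular to DZ, so DZ runs at -90.30°; with |DZ| = 23.1, Z = (14.68, -23.18). ∠DZC = 130.8° gives ZC at -139.5° from the x-axis; with |ZC| = 23.6, C = (-3.267, -38.50). ∠ZCK = 87.4° gives CK at 127.9° from the x-axis; with |CK| = 29.0, K = (-21.08, -15.62). The perpendicularity gives KQ at right angles to CK, so KQ runs at 37.90°; with |KQ| = 17.4, Q = (-7.351, -4.932). KQ ⟂ QR, so QR runs at -52.10°; with |QR| = 14.4, R = (1.495, -16.29). Then |TR| = |R − T| = 16.36.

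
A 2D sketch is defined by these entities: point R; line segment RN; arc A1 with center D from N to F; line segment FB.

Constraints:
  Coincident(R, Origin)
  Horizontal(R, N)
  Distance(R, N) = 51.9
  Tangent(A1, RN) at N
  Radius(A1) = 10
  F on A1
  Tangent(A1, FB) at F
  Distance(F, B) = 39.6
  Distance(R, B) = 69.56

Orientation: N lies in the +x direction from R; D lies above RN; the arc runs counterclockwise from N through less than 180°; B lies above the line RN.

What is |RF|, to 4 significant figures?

62.75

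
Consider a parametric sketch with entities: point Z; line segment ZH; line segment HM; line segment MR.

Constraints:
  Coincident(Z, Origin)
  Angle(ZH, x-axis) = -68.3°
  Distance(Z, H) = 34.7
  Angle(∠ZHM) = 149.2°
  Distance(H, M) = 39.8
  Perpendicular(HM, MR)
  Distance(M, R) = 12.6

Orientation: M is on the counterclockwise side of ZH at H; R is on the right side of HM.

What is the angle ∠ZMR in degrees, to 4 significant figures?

104.3°

∠ZHM = 149.2°, so HM runs at -68.3° + (180° − 149.2°) = -37.50° from the x-axis; with |HM| = 39.8, M = H + 39.8·(cos -37.50°, sin -37.50°) = (44.41, -56.47). HM ⟂ MR; with |MR| = 12.6 on the right of HM, R = M + 12.6·(-0.6088, -0.7934) = (36.74, -66.47). Then cos ∠ZMR = MZ·MR / (|MZ||MR|), giving 104.3°.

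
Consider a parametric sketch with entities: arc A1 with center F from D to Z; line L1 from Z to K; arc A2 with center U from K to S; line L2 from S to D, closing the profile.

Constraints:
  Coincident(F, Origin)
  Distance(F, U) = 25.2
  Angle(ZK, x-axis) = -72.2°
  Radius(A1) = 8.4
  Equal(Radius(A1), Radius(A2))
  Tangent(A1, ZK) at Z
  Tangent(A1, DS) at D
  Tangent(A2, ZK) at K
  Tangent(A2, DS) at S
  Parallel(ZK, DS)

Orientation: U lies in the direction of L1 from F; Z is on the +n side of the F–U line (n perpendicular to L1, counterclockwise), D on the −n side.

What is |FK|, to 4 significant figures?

26.56

The slot axis is L1's direction at -72.2°, so u = (cos -72.2°, sin -72.2°) = (0.3057, -0.9521) and n = (−sin -72.2°, cos -72.2°) = (0.9521, 0.3057). F is at the origin and U lies 25.2 along u from F, so U = 25.2·u = (7.704, -23.99). Tangency of A1 to both parallel lines with radius 8.4 puts Z and D at F ± 8.4·n: Z = (7.998, 2.568), D = (-7.998, -2.568). Equal radii place K and S the same way about U: K = U + 8.4·n = (15.70, -21.43), S = U − 8.4·n = (-0.2944, -26.56). Then |FK| = |K − F| = 26.56.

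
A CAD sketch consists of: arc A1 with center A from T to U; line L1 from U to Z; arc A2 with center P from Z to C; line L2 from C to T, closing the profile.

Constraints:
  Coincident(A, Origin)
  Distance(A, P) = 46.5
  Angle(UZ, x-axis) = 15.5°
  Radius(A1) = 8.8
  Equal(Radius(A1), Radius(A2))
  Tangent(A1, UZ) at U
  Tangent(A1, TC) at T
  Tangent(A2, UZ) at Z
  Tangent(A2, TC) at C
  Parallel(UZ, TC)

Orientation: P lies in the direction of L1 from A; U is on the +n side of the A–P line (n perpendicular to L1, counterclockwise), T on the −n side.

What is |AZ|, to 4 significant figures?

47.33

The slot axis is L1's direction at 15.5°, so u = (cos 15.5°, sin 15.5°) = (0.9636, 0.2672) and n = (−sin 15.5°, cos 15.5°) = (-0.2672, 0.9636). A is at the origin and P lies 46.5 along u from A, so P = 46.5·u = (44.81, 12.43). Tangency of A1 to both parallel lines with radius 8.8 puts U and T at A ± 8.8·n: U = (-2.352, 8.480), T = (2.352, -8.480). Equal radii place Z and C the same way about P: Z = P + 8.8·n = (42.46, 20.91), C = P − 8.8·n = (47.16, 3.947). Then |AZ| = |Z − A| = 47.33.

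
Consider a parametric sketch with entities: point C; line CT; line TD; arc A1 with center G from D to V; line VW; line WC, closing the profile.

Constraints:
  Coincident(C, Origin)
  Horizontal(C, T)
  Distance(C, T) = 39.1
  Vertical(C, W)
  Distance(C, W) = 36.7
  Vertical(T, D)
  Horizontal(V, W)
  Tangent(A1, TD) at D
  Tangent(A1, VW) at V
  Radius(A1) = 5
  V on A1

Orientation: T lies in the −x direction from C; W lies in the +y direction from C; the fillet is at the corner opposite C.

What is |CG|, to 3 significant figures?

46.6

C is at the origin; C and T share the same y with |CT| = 39.1 and T on the −x side, so T = (-39.1, 0.00). C and W share the same x with |CW| = 36.7 and W on the +y side, so W = (0.00, 36.7). The virtual corner opposite C is at (-39.1, 36.7). The tangent condition forces GD to be normal to TD and A1 meets VW tangentially, so GV is at right angles to VW, with radius 5.0, so the center G sits 5.0 in from both sides at G = (-34.1, 31.7). Then |CG| = |G − C| = 46.6.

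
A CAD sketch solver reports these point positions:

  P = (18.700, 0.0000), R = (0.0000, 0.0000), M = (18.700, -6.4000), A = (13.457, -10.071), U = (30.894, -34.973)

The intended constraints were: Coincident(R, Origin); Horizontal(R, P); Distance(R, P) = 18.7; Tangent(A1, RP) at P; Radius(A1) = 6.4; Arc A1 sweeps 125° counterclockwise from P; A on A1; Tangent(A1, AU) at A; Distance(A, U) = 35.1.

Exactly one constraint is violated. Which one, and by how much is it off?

Distance(A, U) = 35.1 — off by 4.70.

R = (0.00, 0.00) ✓; R.y = 0.00, P.y = 0.00 ✓; |RP| = 18.70 ✓; ∠(MP, PR) = 90.00° ✓; |MP| = 6.400 ✓; bearing(M→A) − bearing(M→P) = 125.0° ✓; |MA| = 6.400 ✓; ∠(MA, AU) = 90.00° ✓; |AU| = 30.40 ✗.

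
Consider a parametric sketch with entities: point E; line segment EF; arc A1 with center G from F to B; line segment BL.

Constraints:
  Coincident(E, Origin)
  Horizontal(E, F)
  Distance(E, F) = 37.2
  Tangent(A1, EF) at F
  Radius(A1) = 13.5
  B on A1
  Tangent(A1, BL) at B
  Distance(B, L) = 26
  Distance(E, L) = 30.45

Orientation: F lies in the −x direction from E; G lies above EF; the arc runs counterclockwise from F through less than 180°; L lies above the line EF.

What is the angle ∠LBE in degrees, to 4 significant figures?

70.77°

Checks: |GB| = 13.50 ✓; ∠(GB, BL) = 90.00° ✓; |BL| = 26.00 ✓; |EL| = 30.45 ✓.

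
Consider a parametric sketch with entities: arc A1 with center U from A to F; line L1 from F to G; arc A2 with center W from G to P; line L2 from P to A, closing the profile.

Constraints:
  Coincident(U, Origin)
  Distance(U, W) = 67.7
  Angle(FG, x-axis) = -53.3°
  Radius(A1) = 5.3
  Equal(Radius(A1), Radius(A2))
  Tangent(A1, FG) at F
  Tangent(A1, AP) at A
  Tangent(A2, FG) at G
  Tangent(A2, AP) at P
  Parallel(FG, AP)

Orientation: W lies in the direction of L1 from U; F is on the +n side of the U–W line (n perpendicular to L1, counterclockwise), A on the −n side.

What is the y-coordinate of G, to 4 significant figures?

-51.11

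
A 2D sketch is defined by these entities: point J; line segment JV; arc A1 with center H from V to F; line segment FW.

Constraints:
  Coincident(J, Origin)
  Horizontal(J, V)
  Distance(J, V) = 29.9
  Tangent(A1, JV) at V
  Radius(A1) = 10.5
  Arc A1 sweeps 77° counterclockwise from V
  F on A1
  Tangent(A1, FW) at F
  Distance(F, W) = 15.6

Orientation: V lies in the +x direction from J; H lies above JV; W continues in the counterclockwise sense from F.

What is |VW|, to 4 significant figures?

27.08

J is at the origin; J and V share the same y with |JV| = 29.9 and V on the +x side, so V = (29.90, 0.000). Tangency of A1 to JV means the radius HV is perpendicular to JV, so H = V + (0, 10.5) = (29.90, 10.50). On A1, V sits at bearing -90° from H; a 77° counterclockwise sweep puts F at bearing -13°, so F = H + 10.5·(cos -13°, sin -13°) = (40.13, 8.138). A1 meets FW tangentially, so HF is at right angles to FW, so FW runs along (−sin -13°, cos -13°); with |FW| = 15.6, W = (43.64, 23.34). Then |VW| = |W − V| = 27.08.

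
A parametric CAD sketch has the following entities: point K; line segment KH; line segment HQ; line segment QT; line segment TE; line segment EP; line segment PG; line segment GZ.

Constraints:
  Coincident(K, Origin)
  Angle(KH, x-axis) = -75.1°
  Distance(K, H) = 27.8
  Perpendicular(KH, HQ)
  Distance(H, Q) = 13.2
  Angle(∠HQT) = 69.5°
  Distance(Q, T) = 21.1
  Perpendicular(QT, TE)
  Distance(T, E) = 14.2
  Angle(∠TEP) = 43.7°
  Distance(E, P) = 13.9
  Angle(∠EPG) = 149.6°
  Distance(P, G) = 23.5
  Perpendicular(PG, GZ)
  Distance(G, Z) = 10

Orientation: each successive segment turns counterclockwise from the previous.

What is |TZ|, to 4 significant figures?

21.67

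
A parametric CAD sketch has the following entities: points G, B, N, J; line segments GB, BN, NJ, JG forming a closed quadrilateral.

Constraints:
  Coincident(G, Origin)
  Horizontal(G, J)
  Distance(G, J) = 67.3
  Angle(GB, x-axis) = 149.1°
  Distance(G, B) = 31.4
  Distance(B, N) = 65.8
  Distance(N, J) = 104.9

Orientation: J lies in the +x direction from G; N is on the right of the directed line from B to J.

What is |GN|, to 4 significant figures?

55.64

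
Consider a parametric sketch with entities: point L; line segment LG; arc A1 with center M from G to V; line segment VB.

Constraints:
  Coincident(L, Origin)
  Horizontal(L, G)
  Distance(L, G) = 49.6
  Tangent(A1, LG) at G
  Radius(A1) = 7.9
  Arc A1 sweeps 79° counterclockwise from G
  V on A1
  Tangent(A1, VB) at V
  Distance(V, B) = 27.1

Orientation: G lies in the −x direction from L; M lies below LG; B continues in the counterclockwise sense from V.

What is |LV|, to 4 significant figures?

57.71

L is at the origin; L and G share the same y with |LG| = 49.6 and G on the −x side, so G = (-49.60, 0.000). A1 meets LG tangentially, so MG is at right angles to LG, so M = G + (0, -7.9) = (-49.60, -7.900). On A1, G sits at bearing 90° from M; a 79° counterclockwise sweep puts V at bearing 169°, so V = M + 7.9·(cos 169°, sin 169°) = (-57.35, -6.393). Then |LV| = |V − L| = 57.71.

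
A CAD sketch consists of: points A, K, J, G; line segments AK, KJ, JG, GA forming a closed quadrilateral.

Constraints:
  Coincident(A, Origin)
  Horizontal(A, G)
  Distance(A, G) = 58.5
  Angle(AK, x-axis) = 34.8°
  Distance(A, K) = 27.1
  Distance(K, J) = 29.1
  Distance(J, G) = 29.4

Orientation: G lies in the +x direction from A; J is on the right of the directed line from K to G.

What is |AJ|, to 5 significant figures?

33.906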